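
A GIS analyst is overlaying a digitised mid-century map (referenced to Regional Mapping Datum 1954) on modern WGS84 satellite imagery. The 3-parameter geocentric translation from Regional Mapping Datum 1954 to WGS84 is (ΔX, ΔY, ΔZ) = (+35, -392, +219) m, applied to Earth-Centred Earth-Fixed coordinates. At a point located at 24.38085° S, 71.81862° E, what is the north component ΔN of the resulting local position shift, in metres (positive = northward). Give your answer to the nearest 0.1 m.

The local north axis is (−sin φ cos λ, −sin φ sin λ, cos φ), giving ΔN = 4.508 − 153.739 + 199.470 = 50.24 m.

ΔN = 50.2 m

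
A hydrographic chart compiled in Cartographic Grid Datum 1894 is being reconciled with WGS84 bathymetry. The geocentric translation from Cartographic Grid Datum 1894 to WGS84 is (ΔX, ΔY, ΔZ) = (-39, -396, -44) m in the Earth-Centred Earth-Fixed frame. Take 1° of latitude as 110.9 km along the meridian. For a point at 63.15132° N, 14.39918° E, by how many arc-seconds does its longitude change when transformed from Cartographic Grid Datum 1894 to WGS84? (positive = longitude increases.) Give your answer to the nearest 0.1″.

sin φ = 0.892202, cos φ = 0.451636, sin λ = 0.248676, cos λ = 0.968587.
East component: ΔE = −sin λ·ΔX + cos λ·ΔY = −(0.248676)(-39) + (0.968587)(-396) = -373.86 m.
1° of latitude spans 110900 m; at latitude φ, 1° of longitude spans that × cos φ = 50086.4 m, so Δλ = -373.86 / 50086.4 × 3600 = -26.872″.

Δλ = -26.9″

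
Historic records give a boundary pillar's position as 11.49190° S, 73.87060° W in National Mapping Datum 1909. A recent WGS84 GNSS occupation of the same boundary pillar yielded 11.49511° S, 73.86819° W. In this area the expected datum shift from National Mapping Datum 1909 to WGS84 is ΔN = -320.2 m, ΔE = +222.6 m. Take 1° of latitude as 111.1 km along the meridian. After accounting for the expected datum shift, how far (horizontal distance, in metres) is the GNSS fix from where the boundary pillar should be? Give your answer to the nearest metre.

54 m

Observed coordinate differences: Δφ = -0.00321°, Δλ = +0.00241°.
Converting to metres (1° lat = 111100 m, cos φ = 0.979953): observed ΔN = -356.6 m, observed ΔE = 262.4 m.
Subtracting the expected shift leaves a residual of -356.6 − (-320.2) = -36.4 m north and 262.4 − (222.6) = 39.8 m east.
Residual distance = √((-36.4)² + 39.8²) = 53.9 m.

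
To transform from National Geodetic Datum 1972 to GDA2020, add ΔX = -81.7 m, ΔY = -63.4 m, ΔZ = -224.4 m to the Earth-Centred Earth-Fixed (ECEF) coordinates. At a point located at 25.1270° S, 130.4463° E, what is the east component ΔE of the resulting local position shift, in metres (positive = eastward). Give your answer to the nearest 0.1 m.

ΔE = 103.3 m

The local east axis at (φ, λ) is (−sin λ, cos λ, 0), so ΔE = −sin(130.4463°)·(-81.7) + cos(130.4463°)·(-63.4) = 103.30 m.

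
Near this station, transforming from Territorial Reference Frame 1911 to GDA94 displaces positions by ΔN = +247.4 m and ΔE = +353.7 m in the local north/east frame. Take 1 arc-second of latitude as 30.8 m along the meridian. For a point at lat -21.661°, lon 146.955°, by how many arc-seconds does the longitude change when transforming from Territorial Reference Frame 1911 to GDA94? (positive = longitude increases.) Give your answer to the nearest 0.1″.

Δλ = 12.4″

At latitude -21.661°, cos φ = 0.929384.
1″ of longitude at this latitude = 30.80 × cos φ = 28.6250 m, so Δλ = 353.7 / 28.6250 = 12.356″.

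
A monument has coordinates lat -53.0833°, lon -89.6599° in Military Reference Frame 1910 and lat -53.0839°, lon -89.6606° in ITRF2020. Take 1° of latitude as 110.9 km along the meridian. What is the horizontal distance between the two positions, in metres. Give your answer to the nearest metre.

81 m

Δφ = -53.0839° − -53.0833° = -0.0006°; Δλ = -89.6606° − -89.6599° = -0.0007°.
ΔN = Δφ × 110900 = -66.5 m; ΔE = Δλ × 110900 × cos(-53.0833°) = -0.0007 × 110900 × 0.600653 = -46.6 m.
Distance = √(ΔE² + ΔN²) = √((-46.6)² + (-66.5)²) = 81.3 m.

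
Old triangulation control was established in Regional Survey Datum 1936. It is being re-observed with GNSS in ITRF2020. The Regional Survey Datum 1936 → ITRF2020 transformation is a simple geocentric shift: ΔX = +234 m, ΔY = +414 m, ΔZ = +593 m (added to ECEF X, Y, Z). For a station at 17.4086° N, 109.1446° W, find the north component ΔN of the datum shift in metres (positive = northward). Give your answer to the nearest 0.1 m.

At φ = 17.4086°, λ = -109.1446°: sin φ = 0.299184, cos φ = 0.954195, sin λ = -0.944694, cos λ = -0.327953.
ΔN = −sin φ cos λ·ΔX − sin φ sin λ·ΔY + cos φ·ΔZ = −(0.299184)(-0.327953)(234) − (0.299184)(-0.944694)(414) + (0.954195)(593) = 705.81 m.

ΔN = 705.8 m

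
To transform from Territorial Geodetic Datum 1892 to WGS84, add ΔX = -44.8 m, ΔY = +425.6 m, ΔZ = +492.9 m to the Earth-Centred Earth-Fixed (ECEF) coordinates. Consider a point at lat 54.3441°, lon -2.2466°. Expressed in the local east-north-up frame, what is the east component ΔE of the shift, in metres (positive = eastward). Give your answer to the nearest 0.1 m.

ΔE = 423.5 m

At φ = 54.3441°, λ = -2.2466°: sin φ = 0.812532, cos φ = 0.582916, sin λ = -0.039201, cos λ = 0.999231.
ΔE = −sin λ·ΔX + cos λ·ΔY = −(-0.039201)·(-44.8) + (0.999231)·(425.6) = 423.52 m.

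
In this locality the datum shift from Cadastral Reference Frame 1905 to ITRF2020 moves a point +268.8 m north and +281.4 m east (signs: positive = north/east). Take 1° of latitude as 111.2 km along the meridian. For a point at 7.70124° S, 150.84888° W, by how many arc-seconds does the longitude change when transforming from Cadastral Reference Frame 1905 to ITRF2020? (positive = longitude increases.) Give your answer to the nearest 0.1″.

Δλ = 9.2″

At latitude -7.70124°, cos φ = 0.990980.
1° of longitude at this latitude = 111.2 × cos φ = 110.20 km, so Δλ = 281.4 / 110197.0 = 0.0025536° = 9.193″.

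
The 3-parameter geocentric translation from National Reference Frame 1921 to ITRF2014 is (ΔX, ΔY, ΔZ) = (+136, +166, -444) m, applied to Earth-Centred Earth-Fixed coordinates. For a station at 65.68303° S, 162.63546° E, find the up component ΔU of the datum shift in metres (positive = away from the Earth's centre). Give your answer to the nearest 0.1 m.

The local up (radial) axis is (cos φ cos λ, cos φ sin λ, sin φ), giving ΔU = -53.450 + 20.401 + 404.609 = 371.56 m.

ΔU = 371.6 m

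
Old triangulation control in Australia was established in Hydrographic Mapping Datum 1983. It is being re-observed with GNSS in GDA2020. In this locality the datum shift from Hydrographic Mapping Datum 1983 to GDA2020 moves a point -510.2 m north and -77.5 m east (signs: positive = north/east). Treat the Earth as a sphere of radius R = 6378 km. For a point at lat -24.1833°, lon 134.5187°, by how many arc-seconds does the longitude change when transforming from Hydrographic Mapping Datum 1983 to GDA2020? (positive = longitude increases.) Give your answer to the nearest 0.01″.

At latitude -24.1833°, cos φ = 0.912240.
One radian of longitude at latitude φ spans R cos φ, so Δλ = ΔE / (R cos φ) = -77.5 / (6378000 × 0.912240) = -1.3320e-05 rad = -2.747″.

Δλ = -2.75″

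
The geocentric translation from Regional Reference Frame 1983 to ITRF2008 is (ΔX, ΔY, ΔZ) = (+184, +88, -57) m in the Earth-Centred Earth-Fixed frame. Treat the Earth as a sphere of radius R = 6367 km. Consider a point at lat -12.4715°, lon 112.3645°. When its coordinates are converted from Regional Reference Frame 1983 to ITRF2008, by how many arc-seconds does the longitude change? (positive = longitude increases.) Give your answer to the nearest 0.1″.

Δλ = -6.8″

sin φ = -0.215954, cos φ = 0.976404, sin λ = 0.924782, cos λ = -0.380497.
East component: ΔE = −sin λ·ΔX + cos λ·ΔY = −(0.924782)(184) + (-0.380497)(88) = -203.64 m.
1° of latitude spans πR/180 = 111125 m; at latitude φ, 1° of longitude spans that × cos φ = 108503.0 m, so Δλ = -203.64 / 108503.0 × 3600 = -6.757″.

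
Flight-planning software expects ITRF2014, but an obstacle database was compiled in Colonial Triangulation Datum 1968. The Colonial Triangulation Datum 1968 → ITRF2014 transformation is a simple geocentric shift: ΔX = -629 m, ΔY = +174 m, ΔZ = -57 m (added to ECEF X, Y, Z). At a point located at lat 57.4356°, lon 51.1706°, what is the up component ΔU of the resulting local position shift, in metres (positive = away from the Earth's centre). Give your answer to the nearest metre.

At φ = 57.4356°, λ = 51.1706°: sin φ = 0.842787, cos φ = 0.538247, sin λ = 0.779016, cos λ = 0.627004.
ΔU = cos φ cos λ·ΔX + cos φ sin λ·ΔY + sin φ·ΔZ = (0.538247)(0.627004)(-629) + (0.538247)(0.779016)(174) + (0.842787)(-57) = -187.36 m.

ΔU = -187 m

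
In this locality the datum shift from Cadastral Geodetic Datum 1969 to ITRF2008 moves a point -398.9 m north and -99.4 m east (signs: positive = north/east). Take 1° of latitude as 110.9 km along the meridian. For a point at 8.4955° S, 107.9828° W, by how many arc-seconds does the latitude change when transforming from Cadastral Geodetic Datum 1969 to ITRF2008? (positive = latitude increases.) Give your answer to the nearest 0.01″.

Δφ = -12.95″

1° of latitude = 110.9 km, so Δφ = -398.9 / 110900 = -0.0035969° = -12.949″.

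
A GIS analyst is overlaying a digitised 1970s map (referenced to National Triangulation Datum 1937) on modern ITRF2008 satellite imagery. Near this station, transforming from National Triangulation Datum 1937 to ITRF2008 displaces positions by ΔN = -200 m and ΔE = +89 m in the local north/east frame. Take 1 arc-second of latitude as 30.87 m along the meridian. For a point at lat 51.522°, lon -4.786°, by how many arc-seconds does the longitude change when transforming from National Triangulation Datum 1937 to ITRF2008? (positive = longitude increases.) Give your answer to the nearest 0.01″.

At latitude 51.522°, cos φ = 0.622214.
1″ of longitude at this latitude = 30.87 × cos φ = 19.2077 m, so Δλ = 89.0 / 19.2077 = 4.634″.

Δλ = 4.63″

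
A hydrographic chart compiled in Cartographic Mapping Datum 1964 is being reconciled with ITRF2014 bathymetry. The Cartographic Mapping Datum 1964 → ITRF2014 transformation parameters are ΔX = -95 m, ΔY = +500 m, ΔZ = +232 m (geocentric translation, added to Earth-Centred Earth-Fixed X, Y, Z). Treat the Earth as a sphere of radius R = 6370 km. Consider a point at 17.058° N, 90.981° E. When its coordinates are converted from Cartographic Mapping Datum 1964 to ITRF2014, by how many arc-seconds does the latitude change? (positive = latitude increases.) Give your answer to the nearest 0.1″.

Δφ = 2.4″

sin φ = 0.293340, cos φ = 0.956008, sin λ = 0.999853, cos λ = -0.017121.
North component: ΔN = −sin φ cos λ·ΔX − sin φ sin λ·ΔY + cos φ·ΔZ = −(0.293340)(-0.017121)(-95) − (0.293340)(0.999853)(500) + (0.956008)(232) = 74.67 m.
1° of latitude spans πR/180 = 111177 m, so Δφ = 74.67 / 111177 × 3600 = 2.418″.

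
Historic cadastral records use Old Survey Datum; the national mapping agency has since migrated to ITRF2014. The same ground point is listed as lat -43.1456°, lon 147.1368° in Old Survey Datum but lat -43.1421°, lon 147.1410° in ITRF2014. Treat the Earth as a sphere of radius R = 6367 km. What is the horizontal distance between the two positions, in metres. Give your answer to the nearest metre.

517 m

Δφ = -43.1421° − -43.1456° = +0.0035°; Δλ = 147.1410° − 147.1368° = +0.0042°.
1° along a meridian = πR/180 = 111125 m.
ΔN = Δφ × 111125 = 388.9 m; ΔE = Δλ × 111125 × cos(-43.1456°) = +0.0042 × 111125 × 0.729618 = 340.5 m.
Distance = √(ΔE² + ΔN²) = √(340.5² + 388.9²) = 516.9 m.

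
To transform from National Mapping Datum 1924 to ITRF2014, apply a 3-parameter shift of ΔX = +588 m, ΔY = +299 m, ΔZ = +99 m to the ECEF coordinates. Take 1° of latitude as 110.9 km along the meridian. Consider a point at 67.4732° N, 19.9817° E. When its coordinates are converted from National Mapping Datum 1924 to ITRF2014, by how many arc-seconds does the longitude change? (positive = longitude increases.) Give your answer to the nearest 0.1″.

sin φ = 0.923700, cos φ = 0.383116, sin λ = 0.341720, cos λ = 0.939802.
East component: ΔE = −sin λ·ΔX + cos λ·ΔY = −(0.341720)(588) + (0.939802)(299) = 80.07 m.
1° of latitude spans 110900 m; at latitude φ, 1° of longitude spans that × cos φ = 42487.5 m, so Δλ = 80.07 / 42487.5 × 3600 = 6.784″.

Δλ = 6.8″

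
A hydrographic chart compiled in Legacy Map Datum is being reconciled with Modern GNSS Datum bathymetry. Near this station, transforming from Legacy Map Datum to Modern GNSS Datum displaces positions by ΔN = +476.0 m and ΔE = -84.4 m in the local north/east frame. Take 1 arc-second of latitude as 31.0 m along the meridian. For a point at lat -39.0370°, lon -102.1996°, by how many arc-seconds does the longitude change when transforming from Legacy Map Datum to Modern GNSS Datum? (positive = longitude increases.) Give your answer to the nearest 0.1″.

Δλ = -3.5″

At latitude -39.0370°, cos φ = 0.776739.
1″ of longitude at this latitude = 31.00 × cos φ = 24.0789 m, so Δλ = -84.4 / 24.0789 = -3.505″.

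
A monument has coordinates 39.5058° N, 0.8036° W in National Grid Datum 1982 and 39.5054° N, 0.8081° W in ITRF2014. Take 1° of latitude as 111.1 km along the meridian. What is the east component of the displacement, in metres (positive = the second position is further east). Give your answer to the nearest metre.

ΔE = -386 m

Δφ = 39.5054° − 39.5058° = -0.0004°; Δλ = -0.8081° − -0.8036° = -0.0045°.
ΔN = Δφ × 111100 = -44.4 m; ΔE = Δλ × 111100 × cos(39.5058°) = -0.0045 × 111100 × 0.771560 = -385.7 m.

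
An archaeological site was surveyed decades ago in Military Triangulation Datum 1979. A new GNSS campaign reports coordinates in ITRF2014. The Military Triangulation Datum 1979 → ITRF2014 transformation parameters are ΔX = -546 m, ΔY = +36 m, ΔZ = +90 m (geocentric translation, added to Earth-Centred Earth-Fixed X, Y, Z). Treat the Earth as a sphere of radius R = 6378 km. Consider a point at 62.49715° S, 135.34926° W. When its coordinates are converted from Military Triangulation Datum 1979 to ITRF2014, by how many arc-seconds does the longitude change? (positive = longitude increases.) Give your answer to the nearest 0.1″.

sin φ = -0.886988, cos φ = 0.461793, sin λ = -0.702783, cos λ = -0.711404.
East component: ΔE = −sin λ·ΔX + cos λ·ΔY = −(-0.702783)(-546) + (-0.711404)(36) = -409.33 m.
1° of latitude spans πR/180 = 111317 m; at latitude φ, 1° of longitude spans that × cos φ = 51405.4 m, so Δλ = -409.33 / 51405.4 × 3600 = -28.666″.

Δλ = -28.7″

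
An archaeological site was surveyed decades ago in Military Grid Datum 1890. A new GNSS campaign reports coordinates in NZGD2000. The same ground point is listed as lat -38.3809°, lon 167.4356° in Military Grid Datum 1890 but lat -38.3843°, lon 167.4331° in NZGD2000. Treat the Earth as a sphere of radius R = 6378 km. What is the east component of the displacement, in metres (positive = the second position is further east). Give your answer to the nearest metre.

Δφ = -38.3843° − -38.3809° = -0.0034°; Δλ = 167.4331° − 167.4356° = -0.0025°.
1° along a meridian = πR/180 = 111317 m.
ΔN = Δφ × 111317 = -378.5 m; ΔE = Δλ × 111317 × cos(-38.3809°) = -0.0025 × 111317 × 0.783900 = -218.2 m.

ΔE = -218 m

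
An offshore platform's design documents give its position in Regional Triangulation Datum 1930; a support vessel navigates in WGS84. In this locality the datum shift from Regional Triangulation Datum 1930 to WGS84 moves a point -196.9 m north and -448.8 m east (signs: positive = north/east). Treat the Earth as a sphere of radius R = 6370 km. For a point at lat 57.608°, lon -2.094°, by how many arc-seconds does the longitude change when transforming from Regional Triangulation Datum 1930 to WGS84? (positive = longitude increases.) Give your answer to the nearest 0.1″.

Δλ = -27.1″

At latitude 57.608°, cos φ = 0.535709.
One radian of longitude at latitude φ spans R cos φ, so Δλ = ΔE / (R cos φ) = -448.8 / (6370000 × 0.535709) = -1.3152e-04 rad = -27.127″.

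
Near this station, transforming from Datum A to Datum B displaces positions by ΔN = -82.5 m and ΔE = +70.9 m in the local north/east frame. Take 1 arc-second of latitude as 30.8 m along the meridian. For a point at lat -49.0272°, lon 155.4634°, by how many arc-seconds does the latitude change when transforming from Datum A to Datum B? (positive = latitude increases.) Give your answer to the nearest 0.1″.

Δφ = -2.7″

1″ of latitude = 30.80 m, so Δφ = -82.5 / 30.80 = -2.679″.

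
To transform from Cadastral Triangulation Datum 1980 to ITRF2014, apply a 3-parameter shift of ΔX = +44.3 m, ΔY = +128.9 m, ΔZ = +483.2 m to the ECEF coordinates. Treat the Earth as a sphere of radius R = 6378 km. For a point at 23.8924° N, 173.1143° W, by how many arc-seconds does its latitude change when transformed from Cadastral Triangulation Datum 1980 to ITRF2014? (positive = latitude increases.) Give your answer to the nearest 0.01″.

sin φ = 0.405020, cos φ = 0.914308, sin λ = -0.119889, cos λ = -0.992787.
North component: ΔN = −sin φ cos λ·ΔX − sin φ sin λ·ΔY + cos φ·ΔZ = −(0.405020)(-0.992787)(44.3) − (0.405020)(-0.119889)(128.9) + (0.914308)(483.2) = 465.87 m.
1° of latitude spans πR/180 = 111317 m, so Δφ = 465.87 / 111317 × 3600 = 15.066″.

Δφ = 15.07″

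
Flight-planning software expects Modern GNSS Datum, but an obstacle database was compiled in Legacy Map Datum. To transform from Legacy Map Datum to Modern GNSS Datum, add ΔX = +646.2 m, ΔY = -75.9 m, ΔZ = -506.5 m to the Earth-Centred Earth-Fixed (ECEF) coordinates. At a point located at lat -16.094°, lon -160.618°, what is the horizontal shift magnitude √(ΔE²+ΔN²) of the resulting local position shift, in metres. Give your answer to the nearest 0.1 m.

708.9 m

The local east axis at (φ, λ) is (−sin λ, cos λ, 0), so ΔE = −sin(-160.618°)·646.2 + cos(-160.618°)·(-75.9) = 286.05 m.
The local north axis is (−sin φ cos λ, −sin φ sin λ, cos φ), giving ΔN = -168.984 + 6.983 − 486.649 = -648.65 m.
Horizontal magnitude = √(ΔE² + ΔN²) = √(286.05² + (-648.65)²) = 708.92 m.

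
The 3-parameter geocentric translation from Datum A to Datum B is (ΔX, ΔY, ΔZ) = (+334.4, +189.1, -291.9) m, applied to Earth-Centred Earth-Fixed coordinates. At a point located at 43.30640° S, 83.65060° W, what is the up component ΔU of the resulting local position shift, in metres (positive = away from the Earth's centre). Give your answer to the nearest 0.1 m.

At φ = -43.30640°, λ = -83.65060°: sin φ = -0.685900, cos φ = 0.727696, sin λ = -0.993866, cos λ = 0.110591.
ΔU = cos φ cos λ·ΔX + cos φ sin λ·ΔY + sin φ·ΔZ = (0.727696)(0.110591)(334.4) + (0.727696)(-0.993866)(189.1) + (-0.685900)(-291.9) = 90.36 m.

ΔU = 90.4 m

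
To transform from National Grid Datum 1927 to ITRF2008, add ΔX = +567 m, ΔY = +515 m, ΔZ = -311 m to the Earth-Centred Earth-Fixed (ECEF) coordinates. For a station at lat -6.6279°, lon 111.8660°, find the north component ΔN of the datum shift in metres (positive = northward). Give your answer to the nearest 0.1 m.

ΔN = -278.1 m

At φ = -6.6279°, λ = 111.8660°: sin φ = -0.115421, cos φ = 0.993317, sin λ = 0.928057, cos λ = -0.372437.
ΔN = −sin φ cos λ·ΔX − sin φ sin λ·ΔY + cos φ·ΔZ = −(-0.115421)(-0.372437)(567) − (-0.115421)(0.928057)(515) + (0.993317)(-311) = -278.13 m.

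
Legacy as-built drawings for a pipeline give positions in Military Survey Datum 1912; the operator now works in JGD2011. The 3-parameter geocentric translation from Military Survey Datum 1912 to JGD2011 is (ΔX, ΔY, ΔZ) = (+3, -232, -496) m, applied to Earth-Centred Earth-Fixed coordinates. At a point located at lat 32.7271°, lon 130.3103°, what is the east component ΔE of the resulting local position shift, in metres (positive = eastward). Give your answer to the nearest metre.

At φ = 32.7271°, λ = 130.3103°: sin φ = 0.540638, cos φ = 0.841255, sin λ = 0.762552, cos λ = -0.646927.
ΔE = −sin λ·ΔX + cos λ·ΔY = −(0.762552)·(3) + (-0.646927)·(-232) = 147.80 m.

ΔE = 148 m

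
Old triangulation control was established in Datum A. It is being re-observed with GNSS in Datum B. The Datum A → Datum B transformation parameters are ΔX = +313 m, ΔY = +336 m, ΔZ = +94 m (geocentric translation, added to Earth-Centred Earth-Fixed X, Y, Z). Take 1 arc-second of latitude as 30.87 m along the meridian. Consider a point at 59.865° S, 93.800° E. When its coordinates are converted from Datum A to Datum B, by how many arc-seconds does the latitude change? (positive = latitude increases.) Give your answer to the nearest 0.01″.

sin φ = -0.864845, cos φ = 0.502039, sin λ = 0.997801, cos λ = -0.066274.
North component: ΔN = −sin φ cos λ·ΔX − sin φ sin λ·ΔY + cos φ·ΔZ = −(-0.864845)(-0.066274)(313) − (-0.864845)(0.997801)(336) + (0.502039)(94) = 319.20 m.
1° of latitude spans 3600 × 30.87 = 111132 m, so Δφ = 319.20 / 111132 × 3600 = 10.340″.

Δφ = 10.34″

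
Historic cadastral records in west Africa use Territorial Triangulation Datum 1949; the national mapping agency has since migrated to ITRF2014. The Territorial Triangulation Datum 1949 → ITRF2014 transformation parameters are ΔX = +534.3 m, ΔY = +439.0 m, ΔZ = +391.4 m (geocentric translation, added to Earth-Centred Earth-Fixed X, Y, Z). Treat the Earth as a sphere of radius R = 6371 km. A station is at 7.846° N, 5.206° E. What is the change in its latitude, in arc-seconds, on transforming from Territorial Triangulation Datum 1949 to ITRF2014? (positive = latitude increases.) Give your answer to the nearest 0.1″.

sin φ = 0.136511, cos φ = 0.990639, sin λ = 0.090737, cos λ = 0.995875.
North component: ΔN = −sin φ cos λ·ΔX − sin φ sin λ·ΔY + cos φ·ΔZ = −(0.136511)(0.995875)(534.3) − (0.136511)(0.090737)(439.0) + (0.990639)(391.4) = 309.66 m.
1° of latitude spans πR/180 = 111195 m, so Δφ = 309.66 / 111195 × 3600 = 10.025″.

Δφ = 10.0″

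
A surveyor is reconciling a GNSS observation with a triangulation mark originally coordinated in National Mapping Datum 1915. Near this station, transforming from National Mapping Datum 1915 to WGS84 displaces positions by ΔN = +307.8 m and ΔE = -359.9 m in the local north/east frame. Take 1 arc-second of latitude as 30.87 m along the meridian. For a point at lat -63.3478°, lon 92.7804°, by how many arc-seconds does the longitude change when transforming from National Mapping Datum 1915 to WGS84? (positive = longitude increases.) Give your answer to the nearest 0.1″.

At latitude -63.3478°, cos φ = 0.448574.
1″ of longitude at this latitude = 30.87 × cos φ = 13.8475 m, so Δλ = -359.9 / 13.8475 = -25.990″.

Δλ = -26.0″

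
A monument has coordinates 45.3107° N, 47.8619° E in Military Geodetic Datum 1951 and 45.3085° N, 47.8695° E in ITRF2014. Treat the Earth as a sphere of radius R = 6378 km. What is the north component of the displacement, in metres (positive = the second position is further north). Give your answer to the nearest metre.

ΔN = -245 m

Δφ = 45.3085° − 45.3107° = -0.0022°; Δλ = 47.8695° − 47.8619° = +0.0076°.
1° along a meridian = πR/180 = 111317 m.
ΔN = Δφ × 111317 = -244.9 m; ΔE = Δλ × 111317 × cos(45.3107°) = +0.0076 × 111317 × 0.703262 = 595.0 m.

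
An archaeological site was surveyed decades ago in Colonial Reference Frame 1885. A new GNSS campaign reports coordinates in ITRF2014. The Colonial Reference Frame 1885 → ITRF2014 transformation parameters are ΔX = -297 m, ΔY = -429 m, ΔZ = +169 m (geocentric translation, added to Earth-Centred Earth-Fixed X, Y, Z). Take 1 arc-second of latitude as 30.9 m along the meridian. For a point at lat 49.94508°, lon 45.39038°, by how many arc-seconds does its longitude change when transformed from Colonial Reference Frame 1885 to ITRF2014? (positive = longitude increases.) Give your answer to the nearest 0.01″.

sin φ = 0.765428, cos φ = 0.643522, sin λ = 0.711908, cos λ = 0.702273.
East component: ΔE = −sin λ·ΔX + cos λ·ΔY = −(0.711908)(-297) + (0.702273)(-429) = -89.84 m.
1° of latitude spans 3600 × 30.90 = 111240 m; at latitude φ, 1° of longitude spans that × cos φ = 71585.3 m, so Δλ = -89.84 / 71585.3 × 3600 = -4.518″.

Δλ = -4.52″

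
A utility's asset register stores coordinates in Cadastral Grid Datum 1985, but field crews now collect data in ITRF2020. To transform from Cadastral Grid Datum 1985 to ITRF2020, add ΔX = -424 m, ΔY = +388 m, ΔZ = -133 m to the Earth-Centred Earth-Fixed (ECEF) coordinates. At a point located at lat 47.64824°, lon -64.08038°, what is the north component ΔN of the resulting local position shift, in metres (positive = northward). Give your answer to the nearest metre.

ΔN = 305 m

At φ = 47.64824°, λ = -64.08038°: sin φ = 0.739023, cos φ = 0.673680, sin λ = -0.899408, cos λ = 0.437110.
ΔN = −sin φ cos λ·ΔX − sin φ sin λ·ΔY + cos φ·ΔZ = −(0.739023)(0.437110)(-424) − (0.739023)(-0.899408)(388) + (0.673680)(-133) = 305.26 m.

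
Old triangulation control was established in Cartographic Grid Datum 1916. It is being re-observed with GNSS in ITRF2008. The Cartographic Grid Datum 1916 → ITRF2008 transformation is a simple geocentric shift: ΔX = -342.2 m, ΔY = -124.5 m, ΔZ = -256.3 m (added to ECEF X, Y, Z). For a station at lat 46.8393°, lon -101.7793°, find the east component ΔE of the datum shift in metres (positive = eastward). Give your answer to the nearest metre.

The local east axis at (φ, λ) is (−sin λ, cos λ, 0), so ΔE = −sin(-101.7793°)·(-342.2) + cos(-101.7793°)·(-124.5) = -309.58 m.

ΔE = -310 m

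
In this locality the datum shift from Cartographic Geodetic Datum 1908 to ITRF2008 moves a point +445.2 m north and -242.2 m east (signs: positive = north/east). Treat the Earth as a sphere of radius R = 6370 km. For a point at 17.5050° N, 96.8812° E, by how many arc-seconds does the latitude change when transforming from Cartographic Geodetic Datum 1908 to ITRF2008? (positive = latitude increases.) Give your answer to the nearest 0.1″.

On a sphere of radius R, 1 rad of latitude = R, so Δφ = ΔN / R = 445.2 / 6370000 = 6.9890e-05 rad = 14.416″.

Δφ = 14.4″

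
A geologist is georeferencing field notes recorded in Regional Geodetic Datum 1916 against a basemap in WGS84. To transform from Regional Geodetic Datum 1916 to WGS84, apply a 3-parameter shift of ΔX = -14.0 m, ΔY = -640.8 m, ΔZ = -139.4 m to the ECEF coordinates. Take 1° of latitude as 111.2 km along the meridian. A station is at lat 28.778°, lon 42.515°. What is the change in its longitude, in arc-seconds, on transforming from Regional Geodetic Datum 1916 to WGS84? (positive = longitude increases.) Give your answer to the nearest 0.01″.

Δλ = -17.10″

sin φ = 0.481417, cos φ = 0.876492, sin λ = 0.675783, cos λ = 0.737100.
East component: ΔE = −sin λ·ΔX + cos λ·ΔY = −(0.675783)(-14.0) + (0.737100)(-640.8) = -462.87 m.
1° of latitude spans 111200 m; at latitude φ, 1° of longitude spans that × cos φ = 97465.9 m, so Δλ = -462.87 / 97465.9 × 3600 = -17.097″.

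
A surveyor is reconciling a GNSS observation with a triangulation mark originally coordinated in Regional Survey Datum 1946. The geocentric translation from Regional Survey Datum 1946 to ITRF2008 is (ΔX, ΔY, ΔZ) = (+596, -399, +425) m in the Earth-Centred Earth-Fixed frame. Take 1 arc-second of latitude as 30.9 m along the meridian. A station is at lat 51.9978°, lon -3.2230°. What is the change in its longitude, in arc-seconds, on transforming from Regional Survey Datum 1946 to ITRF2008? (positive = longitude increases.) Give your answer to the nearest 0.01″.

Δλ = -19.18″

sin φ = 0.787987, cos φ = 0.615692, sin λ = -0.056222, cos λ = 0.998418.
East component: ΔE = −sin λ·ΔX + cos λ·ΔY = −(-0.056222)(596) + (0.998418)(-399) = -364.86 m.
1° of latitude spans 3600 × 30.90 = 111240 m; at latitude φ, 1° of longitude spans that × cos φ = 68489.5 m, so Δλ = -364.86 / 68489.5 × 3600 = -19.178″.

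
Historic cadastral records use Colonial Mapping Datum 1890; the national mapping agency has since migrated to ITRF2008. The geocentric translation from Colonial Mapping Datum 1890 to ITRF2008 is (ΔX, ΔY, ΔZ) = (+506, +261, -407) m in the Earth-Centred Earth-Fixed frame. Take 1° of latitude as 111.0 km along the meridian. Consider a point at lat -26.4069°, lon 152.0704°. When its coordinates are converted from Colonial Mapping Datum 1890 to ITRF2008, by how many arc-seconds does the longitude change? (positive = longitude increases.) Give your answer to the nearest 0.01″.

sin φ = -0.444743, cos φ = 0.895658, sin λ = 0.468386, cos λ = -0.883524.
East component: ΔE = −sin λ·ΔX + cos λ·ΔY = −(0.468386)(506) + (-0.883524)(261) = -467.60 m.
1° of latitude spans 111000 m; at latitude φ, 1° of longitude spans that × cos φ = 99418.1 m, so Δλ = -467.60 / 99418.1 × 3600 = -16.932″.

Δλ = -16.93″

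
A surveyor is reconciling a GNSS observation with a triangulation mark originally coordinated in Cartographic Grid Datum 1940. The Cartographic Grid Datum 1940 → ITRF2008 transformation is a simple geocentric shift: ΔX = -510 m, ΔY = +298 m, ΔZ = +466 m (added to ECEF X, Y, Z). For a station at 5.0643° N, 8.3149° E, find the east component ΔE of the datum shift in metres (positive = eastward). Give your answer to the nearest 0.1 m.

At φ = 5.0643°, λ = 8.3149°: sin φ = 0.088274, cos φ = 0.996096, sin λ = 0.144614, cos λ = 0.989488.
ΔE = −sin λ·ΔX + cos λ·ΔY = −(0.144614)·(-510) + (0.989488)·(298) = 368.62 m.

ΔE = 368.6 m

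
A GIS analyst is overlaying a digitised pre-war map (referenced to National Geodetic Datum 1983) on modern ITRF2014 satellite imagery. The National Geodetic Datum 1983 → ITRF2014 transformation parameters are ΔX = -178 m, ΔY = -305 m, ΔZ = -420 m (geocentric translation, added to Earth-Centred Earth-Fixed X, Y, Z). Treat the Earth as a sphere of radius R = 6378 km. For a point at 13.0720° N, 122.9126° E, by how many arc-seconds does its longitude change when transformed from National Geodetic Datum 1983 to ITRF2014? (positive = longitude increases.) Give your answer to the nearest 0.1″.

sin φ = 0.226175, cos φ = 0.974087, sin λ = 0.839500, cos λ = -0.543359.
East component: ΔE = −sin λ·ΔX + cos λ·ΔY = −(0.839500)(-178) + (-0.543359)(-305) = 315.16 m.
1° of latitude spans πR/180 = 111317 m; at latitude φ, 1° of longitude spans that × cos φ = 108432.5 m, so Δλ = 315.16 / 108432.5 × 3600 = 10.463″.

Δλ = 10.5″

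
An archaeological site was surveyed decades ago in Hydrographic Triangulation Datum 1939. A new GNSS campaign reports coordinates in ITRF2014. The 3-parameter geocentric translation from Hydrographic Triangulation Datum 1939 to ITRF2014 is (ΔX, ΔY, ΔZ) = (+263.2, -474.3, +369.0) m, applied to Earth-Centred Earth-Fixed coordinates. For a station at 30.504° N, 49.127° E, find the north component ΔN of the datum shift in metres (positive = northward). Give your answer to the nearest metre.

At φ = 30.504°, λ = 49.127°: sin φ = 0.507599, cos φ = 0.861594, sin λ = 0.756162, cos λ = 0.654385.
ΔN = −sin φ cos λ·ΔX − sin φ sin λ·ΔY + cos φ·ΔZ = −(0.507599)(0.654385)(263.2) − (0.507599)(0.756162)(-474.3) + (0.861594)(369.0) = 412.55 m.

ΔN = 413 m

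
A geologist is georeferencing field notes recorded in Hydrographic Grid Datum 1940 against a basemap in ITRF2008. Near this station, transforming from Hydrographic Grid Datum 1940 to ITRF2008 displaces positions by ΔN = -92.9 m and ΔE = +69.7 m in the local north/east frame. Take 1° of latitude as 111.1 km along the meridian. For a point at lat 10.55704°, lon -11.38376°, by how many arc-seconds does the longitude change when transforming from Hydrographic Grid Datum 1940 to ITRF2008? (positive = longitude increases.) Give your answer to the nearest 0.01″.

Δλ = 2.30″

At latitude 10.55704°, cos φ = 0.983073.
1° of longitude at this latitude = 111.1 × cos φ = 109.22 km, so Δλ = 69.7 / 109219.4 = 0.0006382° = 2.297″.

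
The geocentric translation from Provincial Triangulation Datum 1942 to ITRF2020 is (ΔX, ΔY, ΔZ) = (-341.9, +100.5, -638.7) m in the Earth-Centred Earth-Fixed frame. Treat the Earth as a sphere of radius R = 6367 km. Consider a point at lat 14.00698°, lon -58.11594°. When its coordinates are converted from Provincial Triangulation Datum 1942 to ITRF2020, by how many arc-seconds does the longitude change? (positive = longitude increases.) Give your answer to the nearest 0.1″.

sin φ = 0.242040, cos φ = 0.970266, sin λ = -0.849119, cos λ = 0.528202.
East component: ΔE = −sin λ·ΔX + cos λ·ΔY = −(-0.849119)(-341.9) + (0.528202)(100.5) = -237.23 m.
1° of latitude spans πR/180 = 111125 m; at latitude φ, 1° of longitude spans that × cos φ = 107820.9 m, so Δλ = -237.23 / 107820.9 × 3600 = -7.921″.

Δλ = -7.9″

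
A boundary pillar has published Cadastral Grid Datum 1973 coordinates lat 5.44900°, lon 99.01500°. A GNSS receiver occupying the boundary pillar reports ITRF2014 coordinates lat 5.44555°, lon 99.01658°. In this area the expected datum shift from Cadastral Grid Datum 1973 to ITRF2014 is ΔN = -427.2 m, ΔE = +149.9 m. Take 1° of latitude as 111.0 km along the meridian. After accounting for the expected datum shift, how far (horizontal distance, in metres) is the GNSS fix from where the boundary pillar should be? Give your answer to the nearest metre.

Observed coordinate differences: Δφ = -0.00345°, Δλ = +0.00158°.
Converting to metres (1° lat = 111000 m, cos φ = 0.995481): observed ΔN = -382.9 m, observed ΔE = 174.6 m.
Subtracting the expected shift leaves a residual of -382.9 − (-427.2) = 44.3 m north and 174.6 − (149.9) = 24.7 m east.
Residual distance = √(44.3² + 24.7²) = 50.7 m.

51 m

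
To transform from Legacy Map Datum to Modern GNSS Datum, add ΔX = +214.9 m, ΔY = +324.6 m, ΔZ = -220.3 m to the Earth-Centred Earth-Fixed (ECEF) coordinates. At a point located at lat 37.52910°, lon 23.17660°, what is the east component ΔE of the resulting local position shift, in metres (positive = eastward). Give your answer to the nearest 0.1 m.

ΔE = 213.8 m

At φ = 37.52910°, λ = 23.17660°: sin φ = 0.609164, cos φ = 0.793044, sin λ = 0.393566, cos λ = 0.919296.
ΔE = −sin λ·ΔX + cos λ·ΔY = −(0.393566)·(214.9) + (0.919296)·(324.6) = 213.83 m.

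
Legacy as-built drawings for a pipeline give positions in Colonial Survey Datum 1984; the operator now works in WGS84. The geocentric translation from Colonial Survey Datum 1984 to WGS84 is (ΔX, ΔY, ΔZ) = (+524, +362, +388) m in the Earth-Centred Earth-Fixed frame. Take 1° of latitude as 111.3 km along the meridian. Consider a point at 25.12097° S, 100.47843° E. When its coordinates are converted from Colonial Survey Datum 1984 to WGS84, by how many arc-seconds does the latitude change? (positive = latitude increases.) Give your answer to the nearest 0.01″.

sin φ = -0.424531, cos φ = 0.905413, sin λ = 0.983323, cos λ = -0.181865.
North component: ΔN = −sin φ cos λ·ΔX − sin φ sin λ·ΔY + cos φ·ΔZ = −(-0.424531)(-0.181865)(524) − (-0.424531)(0.983323)(362) + (0.905413)(388) = 461.96 m.
1° of latitude spans 111300 m, so Δφ = 461.96 / 111300 × 3600 = 14.942″.

Δφ = 14.94″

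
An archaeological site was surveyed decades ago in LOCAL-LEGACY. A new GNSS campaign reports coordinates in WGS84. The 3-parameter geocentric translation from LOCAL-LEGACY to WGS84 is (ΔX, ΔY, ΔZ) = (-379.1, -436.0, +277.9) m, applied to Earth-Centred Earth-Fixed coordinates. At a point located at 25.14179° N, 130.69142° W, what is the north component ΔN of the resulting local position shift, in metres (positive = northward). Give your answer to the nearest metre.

ΔN = 6 m

At φ = 25.14179°, λ = -130.69142°: sin φ = 0.424860, cos φ = 0.905259, sin λ = -0.758232, cos λ = -0.651985.
ΔN = −sin φ cos λ·ΔX − sin φ sin λ·ΔY + cos φ·ΔZ = −(0.424860)(-0.651985)(-379.1) − (0.424860)(-0.758232)(-436.0) + (0.905259)(277.9) = 6.11 m.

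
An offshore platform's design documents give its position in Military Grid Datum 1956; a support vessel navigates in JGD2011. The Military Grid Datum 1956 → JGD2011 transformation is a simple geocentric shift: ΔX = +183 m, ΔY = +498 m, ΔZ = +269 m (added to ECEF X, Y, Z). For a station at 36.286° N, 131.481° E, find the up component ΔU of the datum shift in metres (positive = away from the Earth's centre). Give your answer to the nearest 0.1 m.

ΔU = 362.2 m

The local up (radial) axis is (cos φ cos λ, cos φ sin λ, sin φ), giving ΔU = -97.707 + 300.737 + 159.199 = 362.23 m.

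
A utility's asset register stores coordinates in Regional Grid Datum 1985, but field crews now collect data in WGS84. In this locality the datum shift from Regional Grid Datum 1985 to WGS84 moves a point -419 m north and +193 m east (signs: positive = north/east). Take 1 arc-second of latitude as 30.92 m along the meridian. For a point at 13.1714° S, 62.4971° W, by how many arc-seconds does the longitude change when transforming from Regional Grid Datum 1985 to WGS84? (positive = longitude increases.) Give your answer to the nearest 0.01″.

Δλ = 6.41″

At latitude -13.1714°, cos φ = 0.973693.
1″ of longitude at this latitude = 30.92 × cos φ = 30.1066 m, so Δλ = 193.0 / 30.1066 = 6.411″.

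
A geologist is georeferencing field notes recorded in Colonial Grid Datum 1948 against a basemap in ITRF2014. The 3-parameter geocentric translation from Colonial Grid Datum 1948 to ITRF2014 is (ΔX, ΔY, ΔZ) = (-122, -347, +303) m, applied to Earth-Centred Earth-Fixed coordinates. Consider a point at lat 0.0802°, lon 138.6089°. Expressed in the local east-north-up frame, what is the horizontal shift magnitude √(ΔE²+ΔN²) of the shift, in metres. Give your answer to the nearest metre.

456 m

The local east axis at (φ, λ) is (−sin λ, cos λ, 0), so ΔE = −sin(138.6089°)·(-122) + cos(138.6089°)·(-347) = 340.99 m.
The local north axis is (−sin φ cos λ, −sin φ sin λ, cos φ), giving ΔN = -0.128 + 0.321 + 303.000 = 303.19 m.
Horizontal magnitude = √(ΔE² + ΔN²) = √(340.99² + 303.19²) = 456.29 m.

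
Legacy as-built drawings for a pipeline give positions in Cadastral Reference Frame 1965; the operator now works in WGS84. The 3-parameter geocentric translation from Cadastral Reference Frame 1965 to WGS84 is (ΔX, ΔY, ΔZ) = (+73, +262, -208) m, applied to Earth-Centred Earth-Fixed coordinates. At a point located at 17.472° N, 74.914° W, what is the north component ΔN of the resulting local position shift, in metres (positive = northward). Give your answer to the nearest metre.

At φ = 17.472°, λ = -74.914°: sin φ = 0.300240, cos φ = 0.953864, sin λ = -0.965536, cos λ = 0.260269.
ΔN = −sin φ cos λ·ΔX − sin φ sin λ·ΔY + cos φ·ΔZ = −(0.300240)(0.260269)(73) − (0.300240)(-0.965536)(262) + (0.953864)(-208) = -128.16 m.

ΔN = -128 m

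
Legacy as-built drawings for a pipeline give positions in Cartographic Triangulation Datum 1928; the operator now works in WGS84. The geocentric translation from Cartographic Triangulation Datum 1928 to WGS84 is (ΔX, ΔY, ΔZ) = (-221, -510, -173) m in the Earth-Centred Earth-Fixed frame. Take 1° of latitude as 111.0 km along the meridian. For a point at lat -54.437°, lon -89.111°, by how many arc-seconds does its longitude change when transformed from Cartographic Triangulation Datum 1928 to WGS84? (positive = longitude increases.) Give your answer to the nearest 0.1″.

Δλ = -12.8″

sin φ = -0.813477, cos φ = 0.581598, sin λ = -0.999880, cos λ = 0.015515.
East component: ΔE = −sin λ·ΔX + cos λ·ΔY = −(-0.999880)(-221) + (0.015515)(-510) = -228.89 m.
1° of latitude spans 111000 m; at latitude φ, 1° of longitude spans that × cos φ = 64557.4 m, so Δλ = -228.89 / 64557.4 × 3600 = -12.764″.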